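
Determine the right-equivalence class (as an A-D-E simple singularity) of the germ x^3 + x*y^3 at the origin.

The Hessian of f at 0 is [[0, 0], [0, 0]] with rank 0, so corank 2. A Groebner basis of the Jacobian ideal J(f) in C{x,y} is {x^3, x*y^2, 3*x^2 + y^3}; counting standard monomials gives mu = 7. Corank 2; j^3 = x^3 is a perfect cube, so E-series; the 4-jet and mu = 7 give E_7.

E7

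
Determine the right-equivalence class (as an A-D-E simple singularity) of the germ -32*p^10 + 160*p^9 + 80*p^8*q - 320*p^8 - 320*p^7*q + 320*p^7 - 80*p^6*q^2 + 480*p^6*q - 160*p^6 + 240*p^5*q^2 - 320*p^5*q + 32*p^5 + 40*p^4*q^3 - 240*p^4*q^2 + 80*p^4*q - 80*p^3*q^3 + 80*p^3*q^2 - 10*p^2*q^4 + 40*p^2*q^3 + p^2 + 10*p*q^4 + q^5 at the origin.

The Hessian of f at 0 has rank 1. Corank 1: A-series; mu = 4 gives A_4.

A_4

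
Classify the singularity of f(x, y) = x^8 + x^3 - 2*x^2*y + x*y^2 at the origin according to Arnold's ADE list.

D_{9}

The Hessian of f at 0 has rank 0. Corank 2; j^3 = x*(x - y)^2 has shape L^2 M (L != M), so D-series; mu = 9 gives D_9.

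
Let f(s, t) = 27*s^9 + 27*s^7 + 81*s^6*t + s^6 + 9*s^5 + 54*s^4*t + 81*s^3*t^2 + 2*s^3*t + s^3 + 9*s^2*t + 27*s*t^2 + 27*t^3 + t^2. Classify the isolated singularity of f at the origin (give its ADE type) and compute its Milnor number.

Type A_2, Milnor number mu = 2.

The Hessian of f at 0 has rank 1. Corank 1: A-series; mu = 2 gives A_2.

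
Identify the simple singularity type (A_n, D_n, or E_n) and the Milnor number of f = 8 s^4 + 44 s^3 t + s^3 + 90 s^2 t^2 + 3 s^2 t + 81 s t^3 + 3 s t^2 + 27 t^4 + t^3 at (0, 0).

Type E_7, Milnor number mu = 7.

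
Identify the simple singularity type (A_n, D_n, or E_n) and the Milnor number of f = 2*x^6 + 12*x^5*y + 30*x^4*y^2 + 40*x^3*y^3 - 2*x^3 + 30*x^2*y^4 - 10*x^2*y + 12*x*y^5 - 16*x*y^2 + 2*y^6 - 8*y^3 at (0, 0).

Type D7, Milnor number mu = 7.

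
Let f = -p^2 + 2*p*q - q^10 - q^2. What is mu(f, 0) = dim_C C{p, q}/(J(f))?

9

The Hessian of f at 0 is [[-2, 2], [2, -2]] with rank 1, so corank 1. A Groebner basis of the Jacobian ideal J(f) in C{p,q} is {q^9, p - q}; counting standard monomials gives mu = 9. Corank 1: A-series; mu = 9 gives A_9.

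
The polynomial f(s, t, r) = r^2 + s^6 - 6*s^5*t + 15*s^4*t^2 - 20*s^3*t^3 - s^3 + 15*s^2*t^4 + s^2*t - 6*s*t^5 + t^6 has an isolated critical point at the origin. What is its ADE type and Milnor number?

Type D_{7}, Milnor number mu = 7.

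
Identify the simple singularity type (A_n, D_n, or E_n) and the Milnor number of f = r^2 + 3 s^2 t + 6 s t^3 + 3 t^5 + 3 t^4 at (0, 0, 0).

Type D5, Milnor number mu = 5.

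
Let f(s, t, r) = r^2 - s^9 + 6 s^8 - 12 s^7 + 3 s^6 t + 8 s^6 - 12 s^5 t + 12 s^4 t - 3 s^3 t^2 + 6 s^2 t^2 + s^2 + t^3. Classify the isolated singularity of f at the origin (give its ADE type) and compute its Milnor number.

Type A_{2}, Milnor number mu = 2.

The Hessian of f at 0 has rank 2. Corank 1: A-series; mu = 2 gives A_2.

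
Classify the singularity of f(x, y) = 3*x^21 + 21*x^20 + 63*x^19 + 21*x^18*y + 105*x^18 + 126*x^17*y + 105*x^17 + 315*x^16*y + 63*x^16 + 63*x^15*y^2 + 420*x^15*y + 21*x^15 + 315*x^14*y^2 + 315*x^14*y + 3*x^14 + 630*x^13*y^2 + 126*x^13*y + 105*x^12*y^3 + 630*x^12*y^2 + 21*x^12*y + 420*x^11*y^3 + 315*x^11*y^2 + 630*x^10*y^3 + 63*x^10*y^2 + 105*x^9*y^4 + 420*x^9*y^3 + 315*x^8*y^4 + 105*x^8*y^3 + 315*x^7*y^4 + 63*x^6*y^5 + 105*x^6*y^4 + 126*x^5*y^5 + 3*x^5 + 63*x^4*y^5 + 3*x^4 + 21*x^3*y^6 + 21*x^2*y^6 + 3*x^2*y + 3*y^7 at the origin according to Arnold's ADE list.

D_8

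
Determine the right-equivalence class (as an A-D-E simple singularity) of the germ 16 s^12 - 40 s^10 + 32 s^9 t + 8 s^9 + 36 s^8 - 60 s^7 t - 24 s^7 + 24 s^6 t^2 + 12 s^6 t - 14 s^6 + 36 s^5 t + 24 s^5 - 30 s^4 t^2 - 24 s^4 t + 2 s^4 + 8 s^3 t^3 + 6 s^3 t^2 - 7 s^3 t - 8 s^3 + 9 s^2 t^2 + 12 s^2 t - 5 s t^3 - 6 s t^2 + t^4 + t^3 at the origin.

The Hessian of f at 0 is [[0, 0], [0, 0]] with rank 0, so corank 2. A Groebner basis of the Jacobian ideal J(f) in C{s,t} is {768*s^2 - 768*s*t + t^4 + 8*t^3 + 192*t^2, s^3 - 36*s^2 + 36*s*t - t^3/2 - 9*t^2, s^2*t - 40*s^2 + 40*s*t - 2*t^3/3 - 10*t^2, -32*s^2 + s*t^2 + 32*s*t - 5*t^3/6 - 8*t^2}; counting standard monomials gives mu = 7. Corank 2; j^3 = -(2*s - t)^3 is a perfect cube, so E-series; the 4-jet and mu = 7 give E_7.

E_7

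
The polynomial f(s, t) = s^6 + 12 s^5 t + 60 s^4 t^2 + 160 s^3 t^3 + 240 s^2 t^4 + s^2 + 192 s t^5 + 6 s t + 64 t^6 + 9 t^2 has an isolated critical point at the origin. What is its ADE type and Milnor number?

Type A5, Milnor number mu = 5.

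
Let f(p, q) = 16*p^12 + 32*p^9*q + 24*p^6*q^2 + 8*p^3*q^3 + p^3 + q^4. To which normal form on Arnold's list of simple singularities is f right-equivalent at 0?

The Hessian of f at 0 has rank 0. Corank 2; j^3 = p^3 is a perfect cube, so E-series; the 4-jet and mu = 6 give E_6.

E_6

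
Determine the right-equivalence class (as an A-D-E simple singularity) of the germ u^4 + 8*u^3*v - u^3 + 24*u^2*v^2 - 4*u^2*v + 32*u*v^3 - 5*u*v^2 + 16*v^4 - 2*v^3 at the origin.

The Hessian of f at 0 has rank 0. Corank 2; j^3 = -(u + v)^2*(u + 2*v) has shape L^2 M (L != M), so D-series; mu = 5 gives D_5.

D_5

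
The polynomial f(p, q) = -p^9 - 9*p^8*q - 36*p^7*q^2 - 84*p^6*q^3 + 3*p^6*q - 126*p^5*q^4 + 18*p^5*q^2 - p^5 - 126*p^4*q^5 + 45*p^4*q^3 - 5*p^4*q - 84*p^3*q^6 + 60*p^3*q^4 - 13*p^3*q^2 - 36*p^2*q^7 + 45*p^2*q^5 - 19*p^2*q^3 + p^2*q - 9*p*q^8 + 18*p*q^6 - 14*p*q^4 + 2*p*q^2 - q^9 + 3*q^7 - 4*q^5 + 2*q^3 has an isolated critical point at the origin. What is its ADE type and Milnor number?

Type D_{4}, Milnor number mu = 4.

The Hessian of f at 0 is [[0, 0], [0, 0]] with rank 0, so corank 2. A Groebner basis of the Jacobian ideal J(f) in C{p,q} is {q^3, p^2 + 2*q^2, p*q + q^2}; counting standard monomials gives mu = 4. Corank 2; j^3 = q*(p^2 + 2*p*q + 2*q^2) splits into three distinct lines over C (the quadratic factor has nonzero discriminant), so D_4.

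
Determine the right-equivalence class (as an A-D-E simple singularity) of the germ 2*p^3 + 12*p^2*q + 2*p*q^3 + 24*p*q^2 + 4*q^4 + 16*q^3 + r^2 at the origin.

E7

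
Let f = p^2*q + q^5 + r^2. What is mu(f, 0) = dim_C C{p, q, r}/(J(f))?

6

The Hessian of f at 0 is [[0, 0, 0], [0, 0, 0], [0, 0, 2]] with rank 1, so corank 2. A Groebner basis of the Jacobian ideal J(f) in C{p,q,r} is {p^2/5 + q^4, p^3, p*q, r}; counting standard monomials gives mu = 6. Corank 2; j^3 = p^2*q has shape L^2 M (L != M), so D-series; mu = 6 gives D_6.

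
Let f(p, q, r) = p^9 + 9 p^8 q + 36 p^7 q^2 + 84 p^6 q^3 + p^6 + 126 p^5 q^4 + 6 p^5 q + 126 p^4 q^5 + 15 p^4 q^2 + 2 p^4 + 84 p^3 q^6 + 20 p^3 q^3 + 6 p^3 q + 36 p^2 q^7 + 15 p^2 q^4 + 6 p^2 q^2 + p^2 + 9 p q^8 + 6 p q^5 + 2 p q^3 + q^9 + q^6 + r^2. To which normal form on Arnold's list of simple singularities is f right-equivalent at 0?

A_8

The Hessian of f at 0 is [[2, 0, 0], [0, 0, 0], [0, 0, 2]] with rank 2, so corank 1. A Groebner basis of the Jacobian ideal J(f) in C{p,q,r} is {p^2 + p*q^3, -3*p^2 + p*q + q^4, p^3, p^2*q + p*q^2 + p/3 + q^3/3, r}; counting standard monomials gives mu = 8. Corank 1: A-series; mu = 8 gives A_8.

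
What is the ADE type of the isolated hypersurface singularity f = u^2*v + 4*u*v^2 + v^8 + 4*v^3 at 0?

D_9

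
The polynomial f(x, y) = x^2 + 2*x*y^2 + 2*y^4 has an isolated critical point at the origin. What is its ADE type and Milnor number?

Type A3, Milnor number mu = 3.

The Hessian of f at 0 is [[2, 0], [0, 0]] with rank 1, so corank 1. A Groebner basis of the Jacobian ideal J(f) in C{x,y} is {x^2, x*y, x + y^2}; counting standard monomials gives mu = 3. Corank 1: A-series; mu = 3 gives A_3.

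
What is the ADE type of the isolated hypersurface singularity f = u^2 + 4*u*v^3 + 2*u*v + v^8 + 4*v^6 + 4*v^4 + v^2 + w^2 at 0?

The Hessian of f at 0 is [[2, 2, 0], [2, 2, 0], [0, 0, 2]] with rank 2, so corank 1. A Groebner basis of the Jacobian ideal J(f) in C{u,v,w} is {u^3 - 3*u*v^2 + u + v, u^2*v + 2*u*v^2 - u/2 - v/2, u/2 + v^3 + v/2, w}; counting standard monomials gives mu = 7. Corank 1: A-series; mu = 7 gives A_7.

A_7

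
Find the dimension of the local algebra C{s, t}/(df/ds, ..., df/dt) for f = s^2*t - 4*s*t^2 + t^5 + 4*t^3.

The Hessian of f at 0 has rank 0. Corank 2; j^3 = t*(s - 2*t)^2 has shape L^2 M (L != M), so D-series; mu = 6 gives D_6.

6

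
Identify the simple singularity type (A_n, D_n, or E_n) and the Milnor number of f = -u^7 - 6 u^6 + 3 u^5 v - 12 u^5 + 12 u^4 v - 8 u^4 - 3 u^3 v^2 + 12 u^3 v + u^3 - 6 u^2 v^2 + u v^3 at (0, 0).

Type E7, Milnor number mu = 7.

The Hessian of f at 0 has rank 0. Corank 2; j^3 = u^3 is a perfect cube, so E-series; the 4-jet and mu = 7 give E_7.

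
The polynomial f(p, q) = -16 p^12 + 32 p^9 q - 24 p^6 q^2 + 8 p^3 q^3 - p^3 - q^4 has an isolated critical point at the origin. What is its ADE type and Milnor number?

Type E_{6}, Milnor number mu = 6.

The Hessian of f at 0 has rank 0. Corank 2; j^3 = -p^3 is a perfect cube, so E-series; the 4-jet and mu = 6 give E_6.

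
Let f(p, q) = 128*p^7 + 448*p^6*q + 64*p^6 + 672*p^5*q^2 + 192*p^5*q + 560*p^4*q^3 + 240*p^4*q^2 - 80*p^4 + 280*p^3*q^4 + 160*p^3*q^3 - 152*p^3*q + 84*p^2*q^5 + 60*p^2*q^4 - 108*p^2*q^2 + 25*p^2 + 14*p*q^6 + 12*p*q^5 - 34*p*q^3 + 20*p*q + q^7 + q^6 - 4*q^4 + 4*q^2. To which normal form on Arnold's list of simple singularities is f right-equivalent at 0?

The Hessian of f at 0 is [[50, 20], [20, 8]] with rank 1, so corank 1. A Groebner basis of the Jacobian ideal J(f) in C{p,q} is {-625*p*q + q^4 - 250*q^2, p*q^2 - 125*p/6 + 13*q^3/30 - 25*q/3, p^2 + 4*p*q/5 + 4*q^2/25}; counting standard monomials gives mu = 6. Corank 1: A-series; mu = 6 gives A_6.

A_6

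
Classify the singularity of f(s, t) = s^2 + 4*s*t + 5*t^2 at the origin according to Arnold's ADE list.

The Hessian of f at 0 is [[2, 4], [4, 10]] with rank 2, so corank 0. A Groebner basis of the Jacobian ideal J(f) in C{s,t} is {s, t}; counting standard monomials gives mu = 1. Corank 0: nondegenerate Morse point, so A_1.

A_{1}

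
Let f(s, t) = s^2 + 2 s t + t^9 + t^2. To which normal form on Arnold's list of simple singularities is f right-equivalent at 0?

A_{8}

The Hessian of f at 0 has rank 1. Corank 1: A-series; mu = 8 gives A_8.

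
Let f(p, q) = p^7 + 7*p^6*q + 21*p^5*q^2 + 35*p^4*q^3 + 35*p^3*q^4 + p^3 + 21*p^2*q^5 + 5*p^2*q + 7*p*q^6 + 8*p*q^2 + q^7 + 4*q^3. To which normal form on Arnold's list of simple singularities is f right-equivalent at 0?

The Hessian of f at 0 has rank 0. Corank 2; j^3 = (p + q)*(p + 2*q)^2 has shape L^2 M (L != M), so D-series; mu = 8 gives D_8.

D_{8}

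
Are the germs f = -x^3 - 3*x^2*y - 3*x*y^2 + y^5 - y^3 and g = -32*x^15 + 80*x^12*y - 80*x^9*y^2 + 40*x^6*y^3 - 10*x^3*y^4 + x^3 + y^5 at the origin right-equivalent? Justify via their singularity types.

Yes.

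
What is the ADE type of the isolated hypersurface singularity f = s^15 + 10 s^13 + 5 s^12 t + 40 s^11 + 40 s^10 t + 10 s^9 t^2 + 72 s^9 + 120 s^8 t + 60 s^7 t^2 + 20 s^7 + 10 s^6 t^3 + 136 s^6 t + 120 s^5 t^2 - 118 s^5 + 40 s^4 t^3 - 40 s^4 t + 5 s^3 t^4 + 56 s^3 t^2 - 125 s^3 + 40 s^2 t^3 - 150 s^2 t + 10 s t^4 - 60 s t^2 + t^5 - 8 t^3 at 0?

E_{8}

The Hessian of f at 0 is [[0, 0], [0, 0]] with rank 0, so corank 2. A Groebner basis of the Jacobian ideal J(f) in C{s,t} is {-10625*s^2/32 + s*t^3 - 2125*s*t/8 - 425*t^2/8, 3125*s^2/4 + 625*s*t + t^4 + 125*t^2, s^3 - 12*s*t^2/25 - 16*t^3/125, s^2*t + 4*s*t^2/5 + 4*t^3/25}; counting standard monomials gives mu = 8. Corank 2; j^3 = -(5*s + 2*t)^3 is a perfect cube, so E-series; the 5-jet and mu = 8 give E_8.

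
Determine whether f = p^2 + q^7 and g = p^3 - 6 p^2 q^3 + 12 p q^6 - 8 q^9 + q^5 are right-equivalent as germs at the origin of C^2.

No.

The Hessian of f at 0 is [[2, 0], [0, 0]] with rank 1, so corank 1. A Groebner basis of the Jacobian ideal J(f) in C{p,q} is {q^6, p}; counting standard monomials gives mu = 6. Corank 1: A-series; mu = 6 gives A_6. The Hessian of g at 0 is [[0, 0], [0, 0]] with rank 0, so corank 2. A Groebner basis of the Jacobian ideal J(g) in C{p,q} is {-p^2/4 + p*q^3, q^4, p^3, p^2*q}; counting standard monomials gives mu = 8. Corank 2; j^3 = p^3 is a perfect cube, so E-series; the 5-jet and mu = 8 give E_8. f is A_6 but g is E_8, hence not right-equivalent.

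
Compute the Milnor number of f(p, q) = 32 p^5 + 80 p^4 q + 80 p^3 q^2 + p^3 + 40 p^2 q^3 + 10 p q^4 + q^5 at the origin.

8

The Hessian of f at 0 is [[0, 0], [0, 0]] with rank 0, so corank 2. A Groebner basis of the Jacobian ideal J(f) in C{p,q} is {q^5, p*q^3 + q^4/8, p^2}; counting standard monomials gives mu = 8. Corank 2; j^3 = p^3 is a perfect cube, so E-series; the 5-jet and mu = 8 give E_8.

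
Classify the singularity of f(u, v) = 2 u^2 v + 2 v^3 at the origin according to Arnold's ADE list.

D4

The Hessian of f at 0 has rank 0. Corank 2; j^3 = 2*v*(u^2 + v^2) splits into three distinct lines over C (the quadratic factor has nonzero discriminant), so D_4.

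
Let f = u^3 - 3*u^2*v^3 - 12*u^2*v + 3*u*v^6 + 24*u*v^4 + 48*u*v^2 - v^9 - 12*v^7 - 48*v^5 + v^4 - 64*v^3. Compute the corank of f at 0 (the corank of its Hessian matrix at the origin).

The Hessian at 0 is [[0, 0], [0, 0]] of rank 0; hence corank 2.

2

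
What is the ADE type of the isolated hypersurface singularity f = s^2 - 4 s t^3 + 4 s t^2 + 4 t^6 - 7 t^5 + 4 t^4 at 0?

A_4

The Hessian of f at 0 has rank 1. Corank 1: A-series; mu = 4 gives A_4.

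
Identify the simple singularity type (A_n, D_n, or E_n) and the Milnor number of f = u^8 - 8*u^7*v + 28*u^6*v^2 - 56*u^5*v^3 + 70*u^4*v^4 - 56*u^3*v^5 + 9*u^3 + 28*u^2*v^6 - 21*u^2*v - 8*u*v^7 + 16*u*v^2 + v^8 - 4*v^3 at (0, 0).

The Hessian of f at 0 is [[0, 0], [0, 0]] with rank 0, so corank 2. A Groebner basis of the Jacobian ideal J(f) in C{u,v} is {-6561*u*v/8 + v^7 + 2187*v^2/4, u*v^2 - 2*v^3/3, u^2 - 5*u*v/3 + 2*v^2/3}; counting standard monomials gives mu = 9. Corank 2; j^3 = (u - v)*(3*u - 2*v)^2 has shape L^2 M (L != M), so D-series; mu = 9 gives D_9.

Type D_9, Milnor number mu = 9.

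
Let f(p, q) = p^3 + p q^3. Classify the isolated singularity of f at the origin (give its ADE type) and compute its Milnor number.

Type E_7, Milnor number mu = 7.

The Hessian of f at 0 is [[0, 0], [0, 0]] with rank 0, so corank 2. A Groebner basis of the Jacobian ideal J(f) in C{p,q} is {p^3, p*q^2, 3*p^2 + q^3}; counting standard monomials gives mu = 7. Corank 2; j^3 = p^3 is a perfect cube, so E-series; the 4-jet and mu = 7 give E_7.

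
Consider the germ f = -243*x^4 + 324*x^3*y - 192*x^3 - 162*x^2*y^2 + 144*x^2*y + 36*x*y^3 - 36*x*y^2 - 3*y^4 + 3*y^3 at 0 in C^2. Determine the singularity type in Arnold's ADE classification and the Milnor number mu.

Type E6, Milnor number mu = 6.

The Hessian of f at 0 has rank 0. Corank 2; j^3 = -3*(4*x - y)^3 is a perfect cube, so E-series; the 4-jet and mu = 6 give E_6.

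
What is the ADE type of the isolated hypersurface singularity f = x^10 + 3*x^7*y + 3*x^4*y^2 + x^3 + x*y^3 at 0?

E_7

The Hessian of f at 0 has rank 0. Corank 2; j^3 = x^3 is a perfect cube, so E-series; the 4-jet and mu = 7 give E_7.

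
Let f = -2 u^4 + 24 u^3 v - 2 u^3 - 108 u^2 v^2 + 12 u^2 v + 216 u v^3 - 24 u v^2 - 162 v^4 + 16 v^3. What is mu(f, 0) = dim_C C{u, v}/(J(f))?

6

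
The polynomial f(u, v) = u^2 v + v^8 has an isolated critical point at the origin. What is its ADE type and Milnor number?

Type D_{9}, Milnor number mu = 9.

The Hessian of f at 0 has rank 0. Corank 2; j^3 = u^2*v has shape L^2 M (L != M), so D-series; mu = 9 gives D_9.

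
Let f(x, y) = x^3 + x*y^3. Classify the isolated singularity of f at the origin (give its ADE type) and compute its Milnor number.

Type E_7, Milnor number mu = 7.

The Hessian of f at 0 is [[0, 0], [0, 0]] with rank 0, so corank 2. A Groebner basis of the Jacobian ideal J(f) in C{x,y} is {x^3, x*y^2, 3*x^2 + y^3}; counting standard monomials gives mu = 7. Corank 2; j^3 = x^3 is a perfect cube, so E-series; the 4-jet and mu = 7 give E_7.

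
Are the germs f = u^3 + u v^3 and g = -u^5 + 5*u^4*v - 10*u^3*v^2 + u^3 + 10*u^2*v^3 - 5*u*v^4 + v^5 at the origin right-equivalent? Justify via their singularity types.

No.

The Hessian of f at 0 has rank 0. Corank 2; j^3 = u^3 is a perfect cube, so E-series; the 4-jet and mu = 7 give E_7. The Hessian of g at 0 has rank 0. Corank 2; j^3 = u^3 is a perfect cube, so E-series; the 5-jet and mu = 8 give E_8. f is E_7 but g is E_8, hence not right-equivalent.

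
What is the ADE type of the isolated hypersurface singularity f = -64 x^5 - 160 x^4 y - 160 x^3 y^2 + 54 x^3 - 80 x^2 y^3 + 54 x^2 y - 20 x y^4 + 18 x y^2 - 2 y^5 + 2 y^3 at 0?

The Hessian of f at 0 is [[0, 0], [0, 0]] with rank 0, so corank 2. A Groebner basis of the Jacobian ideal J(f) in C{x,y} is {y^5, x*y^3 + 3*y^4/8, x^2 + 2*x*y/3 + y^2/9}; counting standard monomials gives mu = 8. Corank 2; j^3 = 2*(3*x + y)^3 is a perfect cube, so E-series; the 5-jet and mu = 8 give E_8.

E_{8}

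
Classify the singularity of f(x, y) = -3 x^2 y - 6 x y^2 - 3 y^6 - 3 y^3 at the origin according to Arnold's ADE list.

The Hessian of f at 0 has rank 0. Corank 2; j^3 = -3*y*(x + y)^2 has shape L^2 M (L != M), so D-series; mu = 7 gives D_7.

D_7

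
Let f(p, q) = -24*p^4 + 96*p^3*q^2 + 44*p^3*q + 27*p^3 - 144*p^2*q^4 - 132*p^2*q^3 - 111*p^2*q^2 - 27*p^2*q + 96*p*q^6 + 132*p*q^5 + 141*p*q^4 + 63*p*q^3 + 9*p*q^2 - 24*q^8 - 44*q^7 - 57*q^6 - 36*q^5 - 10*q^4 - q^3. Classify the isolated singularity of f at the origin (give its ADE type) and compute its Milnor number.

Type E7, Milnor number mu = 7.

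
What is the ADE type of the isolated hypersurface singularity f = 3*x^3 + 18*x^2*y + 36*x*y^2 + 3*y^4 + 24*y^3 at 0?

The Hessian of f at 0 is [[0, 0], [0, 0]] with rank 0, so corank 2. A Groebner basis of the Jacobian ideal J(f) in C{x,y} is {y^3, x^2 + 4*x*y + 4*y^2}; counting standard monomials gives mu = 6. Corank 2; j^3 = 3*(x + 2*y)^3 is a perfect cube, so E-series; the 4-jet and mu = 6 give E_6.

E_{6}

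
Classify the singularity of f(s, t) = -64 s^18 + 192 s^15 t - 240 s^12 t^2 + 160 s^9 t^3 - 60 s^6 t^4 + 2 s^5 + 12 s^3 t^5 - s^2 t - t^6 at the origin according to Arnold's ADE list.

The Hessian of f at 0 is [[0, 0], [0, 0]] with rank 0, so corank 2. A Groebner basis of the Jacobian ideal J(f) in C{s,t} is {s^2/6 + t^5, s^3, s*t}; counting standard monomials gives mu = 7. Corank 2; j^3 = -s^2*t has shape L^2 M (L != M), so D-series; mu = 7 gives D_7.

D_7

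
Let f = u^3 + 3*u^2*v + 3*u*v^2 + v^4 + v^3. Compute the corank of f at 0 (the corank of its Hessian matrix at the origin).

2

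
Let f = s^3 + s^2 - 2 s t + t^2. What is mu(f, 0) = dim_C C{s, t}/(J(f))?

The Hessian of f at 0 has rank 1. Corank 1: A-series; mu = 2 gives A_2.

2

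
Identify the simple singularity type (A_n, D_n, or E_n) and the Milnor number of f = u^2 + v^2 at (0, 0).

Type A1, Milnor number mu = 1.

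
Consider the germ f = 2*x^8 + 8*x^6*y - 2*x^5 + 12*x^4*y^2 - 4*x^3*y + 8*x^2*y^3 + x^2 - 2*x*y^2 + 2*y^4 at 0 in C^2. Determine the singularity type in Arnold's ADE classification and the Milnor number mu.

Type A3, Milnor number mu = 3.

The Hessian of f at 0 has rank 1. Corank 1: A-series; mu = 3 gives A_3.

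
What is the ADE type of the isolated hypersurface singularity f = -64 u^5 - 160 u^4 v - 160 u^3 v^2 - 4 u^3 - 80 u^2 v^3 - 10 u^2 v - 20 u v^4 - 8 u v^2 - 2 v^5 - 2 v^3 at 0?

The Hessian of f at 0 is [[0, 0], [0, 0]] with rank 0, so corank 2. A Groebner basis of the Jacobian ideal J(f) in C{u,v} is {u*v/10 + v^4 + v^2/10, u*v^2 + v^3, u^2 + 3*u*v/2 + v^2/2}; counting standard monomials gives mu = 6. Corank 2; j^3 = -2*(u + v)^2*(2*u + v) has shape L^2 M (L != M), so D-series; mu = 6 gives D_6.

D_6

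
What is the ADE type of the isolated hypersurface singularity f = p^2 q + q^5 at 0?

D_6

The Hessian of f at 0 has rank 0. Corank 2; j^3 = p^2*q has shape L^2 M (L != M), so D-series; mu = 6 gives D_6.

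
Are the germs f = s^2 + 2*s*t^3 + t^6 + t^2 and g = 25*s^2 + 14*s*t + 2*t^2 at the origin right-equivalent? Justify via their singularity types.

Yes.

The Hessian of f at 0 has rank 2. Corank 0: nondegenerate Morse point, so A_1. The Hessian of g at 0 has rank 2. Corank 0: nondegenerate Morse point, so A_1. Both have type A_1, hence right-equivalent.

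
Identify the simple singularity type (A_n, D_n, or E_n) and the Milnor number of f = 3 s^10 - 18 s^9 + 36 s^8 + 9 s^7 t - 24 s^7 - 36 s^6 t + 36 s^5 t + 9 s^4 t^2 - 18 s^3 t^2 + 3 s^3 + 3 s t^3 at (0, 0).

Type E_7, Milnor number mu = 7.

The Hessian of f at 0 has rank 0. Corank 2; j^3 = 3*s^3 is a perfect cube, so E-series; the 4-jet and mu = 7 give E_7.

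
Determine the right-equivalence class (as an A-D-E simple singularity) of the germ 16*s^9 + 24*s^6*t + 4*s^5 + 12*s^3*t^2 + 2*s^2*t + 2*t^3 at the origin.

D_{4}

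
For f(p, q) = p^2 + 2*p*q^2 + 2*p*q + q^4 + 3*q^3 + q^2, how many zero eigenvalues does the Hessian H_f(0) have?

1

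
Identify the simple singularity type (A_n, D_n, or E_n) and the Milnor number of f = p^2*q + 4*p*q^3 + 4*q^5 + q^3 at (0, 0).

Type D4, Milnor number mu = 4.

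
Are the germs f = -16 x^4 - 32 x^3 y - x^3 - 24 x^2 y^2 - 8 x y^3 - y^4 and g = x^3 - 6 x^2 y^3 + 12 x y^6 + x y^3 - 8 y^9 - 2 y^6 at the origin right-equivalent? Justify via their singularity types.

No.

The Hessian of f at 0 is [[0, 0], [0, 0]] with rank 0, so corank 2. A Groebner basis of the Jacobian ideal J(f) in C{x,y} is {y^4, x*y^2 + y^3/6, x^2}; counting standard monomials gives mu = 6. Corank 2; j^3 = -x^3 is a perfect cube, so E-series; the 4-jet and mu = 6 give E_6. The Hessian of g at 0 is [[0, 0], [0, 0]] with rank 0, so corank 2. A Groebner basis of the Jacobian ideal J(g) in C{x,y} is {x^3, x*y^2, 3*x^2 + y^3}; counting standard monomials gives mu = 7. Corank 2; j^3 = x^3 is a perfect cube, so E-series; the 4-jet and mu = 7 give E_7. f is E_6 but g is E_7, hence not right-equivalent.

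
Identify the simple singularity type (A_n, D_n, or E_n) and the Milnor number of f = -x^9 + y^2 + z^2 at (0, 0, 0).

The Hessian of f at 0 has rank 2. Corank 1: A-series; mu = 8 gives A_8.

Type A8, Milnor number mu = 8.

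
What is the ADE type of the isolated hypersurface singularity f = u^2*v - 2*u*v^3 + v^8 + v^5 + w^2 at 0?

The Hessian of f at 0 has rank 1. Corank 2; j^3 = u^2*v has shape L^2 M (L != M), so D-series; mu = 9 gives D_9.

D_9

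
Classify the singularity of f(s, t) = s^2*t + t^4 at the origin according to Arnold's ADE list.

D5

The Hessian of f at 0 is [[0, 0], [0, 0]] with rank 0, so corank 2. A Groebner basis of the Jacobian ideal J(f) in C{s,t} is {s^3, s^2/4 + t^3, s*t}; counting standard monomials gives mu = 5. Corank 2; j^3 = s^2*t has shape L^2 M (L != M), so D-series; mu = 5 gives D_5.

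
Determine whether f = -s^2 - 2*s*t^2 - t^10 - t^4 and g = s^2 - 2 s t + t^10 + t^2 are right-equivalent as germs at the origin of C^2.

Yes.

The Hessian of f at 0 has rank 1. Corank 1: A-series; mu = 9 gives A_9. The Hessian of g at 0 has rank 1. Corank 1: A-series; mu = 9 gives A_9. Both have type A_9, hence right-equivalent.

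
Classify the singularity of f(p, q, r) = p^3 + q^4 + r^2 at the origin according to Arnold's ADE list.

E_{6}

The Hessian of f at 0 has rank 1. Corank 2; j^3 = p^3 is a perfect cube, so E-series; the 4-jet and mu = 6 give E_6.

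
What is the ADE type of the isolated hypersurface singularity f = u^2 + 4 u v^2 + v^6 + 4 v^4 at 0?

A_5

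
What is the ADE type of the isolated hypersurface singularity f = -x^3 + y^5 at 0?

E_8

The Hessian of f at 0 has rank 0. Corank 2; j^3 = -x^3 is a perfect cube, so E-series; the 5-jet and mu = 8 give E_8.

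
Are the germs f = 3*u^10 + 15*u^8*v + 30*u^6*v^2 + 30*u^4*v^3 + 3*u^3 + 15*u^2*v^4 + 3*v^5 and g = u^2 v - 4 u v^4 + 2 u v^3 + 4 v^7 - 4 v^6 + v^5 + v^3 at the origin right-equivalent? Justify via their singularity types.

No.

The Hessian of f at 0 has rank 0. Corank 2; j^3 = 3*u^3 is a perfect cube, so E-series; the 5-jet and mu = 8 give E_8. The Hessian of g at 0 has rank 0. Corank 2; j^3 = v*(u^2 + v^2) splits into three distinct lines over C (the quadratic factor has nonzero discriminant), so D_4. f is E_8 but g is D_4, hence not right-equivalent.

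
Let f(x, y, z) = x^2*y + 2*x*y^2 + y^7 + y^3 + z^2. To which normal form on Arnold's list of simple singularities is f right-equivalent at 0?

D_{8}

The Hessian of f at 0 has rank 1. Corank 2; j^3 = y*(x + y)^2 has shape L^2 M (L != M), so D-series; mu = 8 gives D_8.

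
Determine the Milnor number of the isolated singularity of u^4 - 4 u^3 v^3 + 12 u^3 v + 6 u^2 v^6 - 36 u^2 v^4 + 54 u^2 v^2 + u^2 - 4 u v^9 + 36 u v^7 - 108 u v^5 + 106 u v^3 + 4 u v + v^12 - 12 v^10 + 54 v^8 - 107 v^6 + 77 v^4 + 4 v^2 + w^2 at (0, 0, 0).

The Hessian of f at 0 has rank 2. Corank 1: A-series; mu = 3 gives A_3.

3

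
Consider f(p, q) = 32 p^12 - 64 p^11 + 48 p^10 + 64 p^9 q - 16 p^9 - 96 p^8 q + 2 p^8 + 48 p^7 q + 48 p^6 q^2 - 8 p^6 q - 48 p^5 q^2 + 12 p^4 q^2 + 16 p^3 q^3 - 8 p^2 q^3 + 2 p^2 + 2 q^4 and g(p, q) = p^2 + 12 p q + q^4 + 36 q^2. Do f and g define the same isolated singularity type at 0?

Yes.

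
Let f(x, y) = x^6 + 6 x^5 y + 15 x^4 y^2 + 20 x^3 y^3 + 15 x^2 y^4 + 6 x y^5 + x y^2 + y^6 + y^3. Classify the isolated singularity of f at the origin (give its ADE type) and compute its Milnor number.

The Hessian of f at 0 has rank 0. Corank 2; j^3 = y^2*(x + y) has shape L^2 M (L != M), so D-series; mu = 7 gives D_7.

Type D_7, Milnor number mu = 7.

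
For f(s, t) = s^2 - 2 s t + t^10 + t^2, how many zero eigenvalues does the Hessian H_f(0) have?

1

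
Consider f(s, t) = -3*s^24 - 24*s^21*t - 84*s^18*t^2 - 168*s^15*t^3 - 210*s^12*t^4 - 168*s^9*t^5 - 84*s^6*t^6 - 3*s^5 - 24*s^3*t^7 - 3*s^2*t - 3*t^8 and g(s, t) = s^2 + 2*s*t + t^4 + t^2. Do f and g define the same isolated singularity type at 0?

No.

The Hessian of f at 0 is [[0, 0], [0, 0]] with rank 0, so corank 2. A Groebner basis of the Jacobian ideal J(f) in C{s,t} is {s^2/8 + t^7, s^3, s*t}; counting standard monomials gives mu = 9. Corank 2; j^3 = -3*s^2*t has shape L^2 M (L != M), so D-series; mu = 9 gives D_9. The Hessian of g at 0 is [[2, 2], [2, 2]] with rank 1, so corank 1. A Groebner basis of the Jacobian ideal J(g) in C{s,t} is {t^3, s + t}; counting standard monomials gives mu = 3. Corank 1: A-series; mu = 3 gives A_3. f is D_9 but g is A_3, hence not right-equivalent.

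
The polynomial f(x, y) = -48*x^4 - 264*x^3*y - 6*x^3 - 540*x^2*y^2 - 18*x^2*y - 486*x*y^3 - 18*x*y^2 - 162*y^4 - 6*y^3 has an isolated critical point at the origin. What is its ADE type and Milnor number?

Type E_7, Milnor number mu = 7.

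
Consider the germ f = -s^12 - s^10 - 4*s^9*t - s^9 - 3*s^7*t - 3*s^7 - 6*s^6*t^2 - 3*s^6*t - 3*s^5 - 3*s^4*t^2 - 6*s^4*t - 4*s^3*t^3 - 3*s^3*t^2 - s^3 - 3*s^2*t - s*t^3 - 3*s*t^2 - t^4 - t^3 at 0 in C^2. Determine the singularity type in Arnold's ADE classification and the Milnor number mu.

Type E_7, Milnor number mu = 7.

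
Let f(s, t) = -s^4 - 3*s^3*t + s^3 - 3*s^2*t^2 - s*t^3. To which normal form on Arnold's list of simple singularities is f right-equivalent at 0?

E_{7}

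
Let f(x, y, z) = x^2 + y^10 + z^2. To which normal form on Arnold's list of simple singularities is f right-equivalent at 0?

A_{9}

The Hessian of f at 0 is [[2, 0, 0], [0, 0, 0], [0, 0, 2]] with rank 2, so corank 1. A Groebner basis of the Jacobian ideal J(f) in C{x,y,z} is {y^9, x, z}; counting standard monomials gives mu = 9. Corank 1: A-series; mu = 9 gives A_9.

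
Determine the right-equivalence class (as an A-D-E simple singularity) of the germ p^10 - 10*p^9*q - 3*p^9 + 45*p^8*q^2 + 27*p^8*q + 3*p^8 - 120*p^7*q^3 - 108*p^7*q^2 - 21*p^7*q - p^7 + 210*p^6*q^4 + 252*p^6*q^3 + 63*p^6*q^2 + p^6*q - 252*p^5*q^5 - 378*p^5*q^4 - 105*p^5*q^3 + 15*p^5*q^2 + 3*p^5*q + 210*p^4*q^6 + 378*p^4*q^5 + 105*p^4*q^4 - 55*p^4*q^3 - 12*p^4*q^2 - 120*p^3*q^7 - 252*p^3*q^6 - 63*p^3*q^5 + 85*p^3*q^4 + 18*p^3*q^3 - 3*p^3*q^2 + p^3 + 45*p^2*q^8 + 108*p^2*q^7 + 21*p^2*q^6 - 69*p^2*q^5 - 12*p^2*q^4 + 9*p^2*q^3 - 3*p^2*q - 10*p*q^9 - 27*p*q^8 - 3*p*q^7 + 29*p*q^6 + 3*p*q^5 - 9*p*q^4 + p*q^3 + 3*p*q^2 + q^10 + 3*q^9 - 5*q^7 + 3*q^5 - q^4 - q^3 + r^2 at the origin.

The Hessian of f at 0 is [[0, 0, 0], [0, 0, 0], [0, 0, 2]] with rank 1, so corank 2. A Groebner basis of the Jacobian ideal J(f) in C{p,q,r} is {p^3 - 3*p^2*q - 6*p^2 + 12*p*q - 6*q^2, 3*p^2 + p*q^2 - 6*p*q + 3*q^2, 3*p^2 - 6*p*q + q^3 + 3*q^2, r}; counting standard monomials gives mu = 7. Corank 2; j^3 = (p - q)^3 is a perfect cube, so E-series; the 4-jet and mu = 7 give E_7.

E_7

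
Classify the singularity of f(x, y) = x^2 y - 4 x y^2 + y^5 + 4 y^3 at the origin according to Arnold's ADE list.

The Hessian of f at 0 is [[0, 0], [0, 0]] with rank 0, so corank 2. A Groebner basis of the Jacobian ideal J(f) in C{x,y} is {x^2/5 + y^4 - 4*y^2/5, x^3 - 8*y^3, x*y - 2*y^2}; counting standard monomials gives mu = 6. Corank 2; j^3 = y*(x - 2*y)^2 has shape L^2 M (L != M), so D-series; mu = 6 gives D_6.

D6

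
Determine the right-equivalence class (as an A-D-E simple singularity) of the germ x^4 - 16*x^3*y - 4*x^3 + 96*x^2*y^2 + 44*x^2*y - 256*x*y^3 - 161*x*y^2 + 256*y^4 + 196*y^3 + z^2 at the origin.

D_{5}

The Hessian of f at 0 has rank 1. Corank 2; j^3 = -(x - 4*y)*(2*x - 7*y)^2 has shape L^2 M (L != M), so D-series; mu = 5 gives D_5.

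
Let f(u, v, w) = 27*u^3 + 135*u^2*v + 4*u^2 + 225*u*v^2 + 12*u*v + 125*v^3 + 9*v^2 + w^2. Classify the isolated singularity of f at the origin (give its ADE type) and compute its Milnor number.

The Hessian of f at 0 has rank 2. Corank 1: A-series; mu = 2 gives A_2.

Type A2, Milnor number mu = 2.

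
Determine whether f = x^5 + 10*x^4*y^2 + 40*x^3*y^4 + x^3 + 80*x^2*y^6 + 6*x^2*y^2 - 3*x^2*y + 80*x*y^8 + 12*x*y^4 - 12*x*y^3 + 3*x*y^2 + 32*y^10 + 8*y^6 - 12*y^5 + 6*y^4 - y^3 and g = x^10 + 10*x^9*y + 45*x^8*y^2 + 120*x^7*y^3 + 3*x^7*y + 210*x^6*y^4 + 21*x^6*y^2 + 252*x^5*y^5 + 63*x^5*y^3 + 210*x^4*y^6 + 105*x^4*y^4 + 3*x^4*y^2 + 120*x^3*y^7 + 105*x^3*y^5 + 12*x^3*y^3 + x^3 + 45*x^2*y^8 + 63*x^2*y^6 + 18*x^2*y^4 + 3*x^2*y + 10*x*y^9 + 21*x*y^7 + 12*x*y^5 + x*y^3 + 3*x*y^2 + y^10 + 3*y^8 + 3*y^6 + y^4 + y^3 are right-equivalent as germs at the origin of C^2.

No.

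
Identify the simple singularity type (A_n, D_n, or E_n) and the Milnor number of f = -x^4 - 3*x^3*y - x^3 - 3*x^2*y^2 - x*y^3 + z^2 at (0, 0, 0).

Type E_{7}, Milnor number mu = 7.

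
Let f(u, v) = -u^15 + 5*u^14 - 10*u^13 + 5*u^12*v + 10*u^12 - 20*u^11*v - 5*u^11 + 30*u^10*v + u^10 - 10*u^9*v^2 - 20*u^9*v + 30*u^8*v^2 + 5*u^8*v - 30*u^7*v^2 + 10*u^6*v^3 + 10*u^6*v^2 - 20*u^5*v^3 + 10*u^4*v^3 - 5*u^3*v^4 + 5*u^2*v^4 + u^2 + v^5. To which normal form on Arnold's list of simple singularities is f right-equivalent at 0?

A4

The Hessian of f at 0 has rank 1. Corank 1: A-series; mu = 4 gives A_4.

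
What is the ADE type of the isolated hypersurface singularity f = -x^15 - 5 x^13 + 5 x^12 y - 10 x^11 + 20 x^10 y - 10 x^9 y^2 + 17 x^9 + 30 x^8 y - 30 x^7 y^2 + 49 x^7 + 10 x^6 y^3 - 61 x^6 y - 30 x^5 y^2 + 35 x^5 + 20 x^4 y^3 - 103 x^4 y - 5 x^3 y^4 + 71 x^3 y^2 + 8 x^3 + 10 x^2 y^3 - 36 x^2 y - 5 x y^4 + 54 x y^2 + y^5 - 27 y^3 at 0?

E_{8}

The Hessian of f at 0 has rank 0. Corank 2; j^3 = (2*x - 3*y)^3 is a perfect cube, so E-series; the 5-jet and mu = 8 give E_8.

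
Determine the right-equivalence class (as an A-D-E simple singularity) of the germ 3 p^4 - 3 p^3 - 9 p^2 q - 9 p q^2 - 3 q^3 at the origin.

E_{6}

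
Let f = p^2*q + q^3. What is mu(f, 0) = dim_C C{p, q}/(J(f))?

The Hessian of f at 0 has rank 0. Corank 2; j^3 = q*(p^2 + q^2) splits into three distinct lines over C (the quadratic factor has nonzero discriminant), so D_4.

4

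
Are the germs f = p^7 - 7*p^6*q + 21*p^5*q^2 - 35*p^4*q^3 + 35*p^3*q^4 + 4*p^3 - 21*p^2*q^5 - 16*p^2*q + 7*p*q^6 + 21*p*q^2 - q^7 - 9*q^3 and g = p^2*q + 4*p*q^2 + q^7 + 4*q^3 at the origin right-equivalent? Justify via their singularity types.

Yes.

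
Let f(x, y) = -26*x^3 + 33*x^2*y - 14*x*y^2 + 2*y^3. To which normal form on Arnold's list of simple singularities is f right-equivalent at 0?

The Hessian of f at 0 has rank 0. Corank 2; j^3 = -(2*x - y)*(13*x^2 - 10*x*y + 2*y^2) splits into three distinct lines over C (the quadratic factor has nonzero discriminant), so D_4.

D_4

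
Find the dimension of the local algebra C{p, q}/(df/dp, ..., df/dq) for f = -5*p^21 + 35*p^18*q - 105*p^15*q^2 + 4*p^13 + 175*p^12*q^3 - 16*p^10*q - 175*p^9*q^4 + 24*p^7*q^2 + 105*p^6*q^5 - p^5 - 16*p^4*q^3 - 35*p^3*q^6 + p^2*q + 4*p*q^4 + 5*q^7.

8

The Hessian of f at 0 has rank 0. Corank 2; j^3 = p^2*q has shape L^2 M (L != M), so D-series; mu = 8 gives D_8.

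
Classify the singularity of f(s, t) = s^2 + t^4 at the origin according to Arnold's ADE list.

A_3

The Hessian of f at 0 has rank 1. Corank 1: A-series; mu = 3 gives A_3.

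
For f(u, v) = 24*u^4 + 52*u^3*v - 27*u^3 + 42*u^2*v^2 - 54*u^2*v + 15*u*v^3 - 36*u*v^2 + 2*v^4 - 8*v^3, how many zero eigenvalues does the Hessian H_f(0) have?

2

Hessian at 0 has rank 0.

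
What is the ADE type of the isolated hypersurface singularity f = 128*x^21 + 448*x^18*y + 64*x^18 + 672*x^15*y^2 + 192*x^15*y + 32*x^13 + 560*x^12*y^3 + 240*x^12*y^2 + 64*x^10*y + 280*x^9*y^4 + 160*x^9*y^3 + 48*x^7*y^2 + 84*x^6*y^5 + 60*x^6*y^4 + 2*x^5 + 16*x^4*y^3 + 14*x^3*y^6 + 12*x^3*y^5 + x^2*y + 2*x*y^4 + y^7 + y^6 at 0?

The Hessian of f at 0 has rank 0. Corank 2; j^3 = x^2*y has shape L^2 M (L != M), so D-series; mu = 7 gives D_7.

D7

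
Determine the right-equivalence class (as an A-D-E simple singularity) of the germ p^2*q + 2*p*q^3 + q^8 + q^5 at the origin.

D_{9}

The Hessian of f at 0 has rank 0. Corank 2; j^3 = p^2*q has shape L^2 M (L != M), so D-series; mu = 9 gives D_9.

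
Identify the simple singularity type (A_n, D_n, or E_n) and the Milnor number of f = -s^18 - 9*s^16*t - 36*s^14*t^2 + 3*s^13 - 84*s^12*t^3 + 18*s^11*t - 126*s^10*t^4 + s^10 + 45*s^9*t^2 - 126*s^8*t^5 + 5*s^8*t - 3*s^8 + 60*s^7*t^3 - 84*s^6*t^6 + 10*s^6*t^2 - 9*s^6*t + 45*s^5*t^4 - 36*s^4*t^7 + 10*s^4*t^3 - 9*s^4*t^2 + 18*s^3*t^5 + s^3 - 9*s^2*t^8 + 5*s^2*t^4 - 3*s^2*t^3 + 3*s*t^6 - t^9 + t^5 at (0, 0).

Type E_{8}, Milnor number mu = 8.

The Hessian of f at 0 is [[0, 0], [0, 0]] with rank 0, so corank 2. A Groebner basis of the Jacobian ideal J(f) in C{s,t} is {-s^2/2 + s*t^3, t^4, s^3, s^2*t}; counting standard monomials gives mu = 8. Corank 2; j^3 = s^3 is a perfect cube, so E-series; the 5-jet and mu = 8 give E_8.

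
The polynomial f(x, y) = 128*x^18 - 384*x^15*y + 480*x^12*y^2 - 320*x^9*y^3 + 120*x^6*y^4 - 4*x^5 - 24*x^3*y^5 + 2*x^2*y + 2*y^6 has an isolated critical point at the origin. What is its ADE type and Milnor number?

The Hessian of f at 0 has rank 0. Corank 2; j^3 = 2*x^2*y has shape L^2 M (L != M), so D-series; mu = 7 gives D_7.

Type D_7, Milnor number mu = 7.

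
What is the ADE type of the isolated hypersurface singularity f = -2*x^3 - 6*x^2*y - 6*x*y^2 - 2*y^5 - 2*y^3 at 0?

E_8

The Hessian of f at 0 has rank 0. Corank 2; j^3 = -2*(x + y)^3 is a perfect cube, so E-series; the 5-jet and mu = 8 give E_8.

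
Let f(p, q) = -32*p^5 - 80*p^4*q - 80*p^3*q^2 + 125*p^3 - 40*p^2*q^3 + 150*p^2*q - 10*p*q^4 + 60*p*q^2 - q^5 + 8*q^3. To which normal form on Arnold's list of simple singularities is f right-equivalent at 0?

E8

The Hessian of f at 0 is [[0, 0], [0, 0]] with rank 0, so corank 2. A Groebner basis of the Jacobian ideal J(f) in C{p,q} is {q^5, p*q^3 + 17*q^4/40, p^2 + 4*p*q/5 + 4*q^2/25}; counting standard monomials gives mu = 8. Corank 2; j^3 = (5*p + 2*q)^3 is a perfect cube, so E-series; the 5-jet and mu = 8 give E_8.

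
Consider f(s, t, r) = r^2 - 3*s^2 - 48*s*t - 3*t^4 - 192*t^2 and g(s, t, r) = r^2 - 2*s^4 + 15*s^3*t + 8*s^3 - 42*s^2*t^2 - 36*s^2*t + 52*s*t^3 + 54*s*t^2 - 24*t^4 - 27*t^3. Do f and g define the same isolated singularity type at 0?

No.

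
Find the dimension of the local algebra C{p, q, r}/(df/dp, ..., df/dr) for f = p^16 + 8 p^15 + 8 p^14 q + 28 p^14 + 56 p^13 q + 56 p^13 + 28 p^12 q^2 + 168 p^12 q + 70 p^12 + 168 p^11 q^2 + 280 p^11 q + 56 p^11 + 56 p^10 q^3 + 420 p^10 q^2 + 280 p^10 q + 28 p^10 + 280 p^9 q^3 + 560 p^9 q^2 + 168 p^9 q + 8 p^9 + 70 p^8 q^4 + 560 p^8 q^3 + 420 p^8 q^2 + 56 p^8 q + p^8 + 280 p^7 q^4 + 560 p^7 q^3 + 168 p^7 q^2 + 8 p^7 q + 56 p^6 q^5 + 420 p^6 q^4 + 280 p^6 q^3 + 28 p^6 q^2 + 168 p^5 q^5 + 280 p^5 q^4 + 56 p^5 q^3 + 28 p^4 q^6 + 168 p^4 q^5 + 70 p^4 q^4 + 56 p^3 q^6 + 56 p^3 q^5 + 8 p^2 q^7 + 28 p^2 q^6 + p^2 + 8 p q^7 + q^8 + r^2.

The Hessian of f at 0 has rank 2. Corank 1: A-series; mu = 7 gives A_7.

7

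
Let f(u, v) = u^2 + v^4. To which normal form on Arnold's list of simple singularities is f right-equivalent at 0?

The Hessian of f at 0 is [[2, 0], [0, 0]] with rank 1, so corank 1. A Groebner basis of the Jacobian ideal J(f) in C{u,v} is {v^3, u}; counting standard monomials gives mu = 3. Corank 1: A-series; mu = 3 gives A_3.

A_{3}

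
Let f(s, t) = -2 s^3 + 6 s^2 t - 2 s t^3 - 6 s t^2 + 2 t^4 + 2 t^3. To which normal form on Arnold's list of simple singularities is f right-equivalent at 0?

E_{7}

The Hessian of f at 0 has rank 0. Corank 2; j^3 = -2*(s - t)^3 is a perfect cube, so E-series; the 4-jet and mu = 7 give E_7.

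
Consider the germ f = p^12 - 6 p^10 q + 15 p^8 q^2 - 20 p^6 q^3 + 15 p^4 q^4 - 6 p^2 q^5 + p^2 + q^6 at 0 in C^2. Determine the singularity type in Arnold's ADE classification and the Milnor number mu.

The Hessian of f at 0 is [[2, 0], [0, 0]] with rank 1, so corank 1. A Groebner basis of the Jacobian ideal J(f) in C{p,q} is {q^5, p}; counting standard monomials gives mu = 5. Corank 1: A-series; mu = 5 gives A_5.

Type A_{5}, Milnor number mu = 5.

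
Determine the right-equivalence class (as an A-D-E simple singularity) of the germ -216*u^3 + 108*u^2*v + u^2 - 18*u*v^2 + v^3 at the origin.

A2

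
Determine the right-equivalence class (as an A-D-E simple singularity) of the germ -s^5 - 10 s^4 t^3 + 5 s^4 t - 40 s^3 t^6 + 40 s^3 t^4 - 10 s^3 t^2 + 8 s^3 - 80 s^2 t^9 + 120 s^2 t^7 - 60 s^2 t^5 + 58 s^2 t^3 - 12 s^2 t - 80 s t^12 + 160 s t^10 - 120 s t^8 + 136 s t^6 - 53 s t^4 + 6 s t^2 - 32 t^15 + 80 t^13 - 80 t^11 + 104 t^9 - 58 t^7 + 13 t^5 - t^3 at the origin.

E8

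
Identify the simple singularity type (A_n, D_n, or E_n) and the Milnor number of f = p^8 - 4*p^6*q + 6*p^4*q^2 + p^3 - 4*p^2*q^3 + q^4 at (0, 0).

Type E6, Milnor number mu = 6.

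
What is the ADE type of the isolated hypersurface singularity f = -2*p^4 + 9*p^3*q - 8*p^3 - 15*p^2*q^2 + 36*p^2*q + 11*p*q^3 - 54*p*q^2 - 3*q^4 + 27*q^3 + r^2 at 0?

E7

The Hessian of f at 0 has rank 1. Corank 2; j^3 = -(2*p - 3*q)^3 is a perfect cube, so E-series; the 4-jet and mu = 7 give E_7.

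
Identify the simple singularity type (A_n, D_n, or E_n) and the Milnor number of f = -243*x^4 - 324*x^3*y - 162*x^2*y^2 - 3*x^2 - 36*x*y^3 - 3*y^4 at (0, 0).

The Hessian of f at 0 is [[-6, 0], [0, 0]] with rank 1, so corank 1. A Groebner basis of the Jacobian ideal J(f) in C{x,y} is {y^3, x}; counting standard monomials gives mu = 3. Corank 1: A-series; mu = 3 gives A_3.

Type A_{3}, Milnor number mu = 3.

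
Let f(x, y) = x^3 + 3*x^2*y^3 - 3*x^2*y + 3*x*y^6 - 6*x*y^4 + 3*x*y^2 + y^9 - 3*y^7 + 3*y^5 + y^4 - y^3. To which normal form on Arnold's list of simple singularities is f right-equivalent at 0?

The Hessian of f at 0 has rank 0. Corank 2; j^3 = (x - y)^3 is a perfect cube, so E-series; the 4-jet and mu = 6 give E_6.

E_6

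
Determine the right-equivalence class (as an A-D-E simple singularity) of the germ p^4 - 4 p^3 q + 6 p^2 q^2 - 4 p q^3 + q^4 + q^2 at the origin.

A3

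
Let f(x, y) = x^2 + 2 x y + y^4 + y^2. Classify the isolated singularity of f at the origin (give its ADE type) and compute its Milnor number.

Type A_{3}, Milnor number mu = 3.

The Hessian of f at 0 has rank 1. Corank 1: A-series; mu = 3 gives A_3.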